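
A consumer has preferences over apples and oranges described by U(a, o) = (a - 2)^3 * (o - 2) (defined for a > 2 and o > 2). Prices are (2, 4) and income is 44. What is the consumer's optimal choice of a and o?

MU_a = 3·(a−2)^2·(o−2), MU_o = (a−2)^3.
MRS = (3/1)·(o−2)/(a−2).
Tangency: set MRS = p_a/p_o = 2/4 = 0.5.
So (3/1)·(o − 2)/(a − 2) = 0.5, i.e. (o − 2) = (1/6)·(a − 2).
Rewrite the budget in excess-of-subsistence terms: 2·(a − 2) + 4·(o − 2) = 44 − 2·2 − 4·2 = 32.
Substituting, (8/3)·(a − 2) = 32, so a − 2 = 12 and a* = 14.
Then o − 2 = (1/6)·12 = 2, so o* = 4.

a* = 14, o* = 4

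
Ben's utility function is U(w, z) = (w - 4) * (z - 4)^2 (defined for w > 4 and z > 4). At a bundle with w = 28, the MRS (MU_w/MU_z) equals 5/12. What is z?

z = 24

MU_w = (z−4)^2, MU_z = 2·(w−4)·(z−4).
MRS = (1/2)·(z−4)/(w−4).
Substitute w = 28: MRS = (z − 4)/48. Setting this equal to 5/12 gives z − 4 = (5/12)·48 = 20, so z = 24.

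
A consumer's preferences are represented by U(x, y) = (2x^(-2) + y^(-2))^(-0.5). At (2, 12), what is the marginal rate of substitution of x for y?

MRS = 432

For CES with ρ = -2, MRS = (2/1)·(y/x)^3.
At (2, 12): MRS = 432.
That is, one extra unit of x is worth 432 units of y at the margin.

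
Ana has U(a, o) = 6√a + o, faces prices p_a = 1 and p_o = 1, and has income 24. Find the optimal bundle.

a* = 9, o* = 15

MU_a = 6/(2√a), MU_o = 1.
MRS = 6/(2√a) ÷ 1.
Tangency: set MRS = p_a/p_o = 1/1 = 1.
MRS depends only on a: 3/√a = 1 ⇒ √a = 3/1 = 3 ⇒ a* = 9.
From the budget, 1·o = 24 − 1·9 = 15, so o* = 15.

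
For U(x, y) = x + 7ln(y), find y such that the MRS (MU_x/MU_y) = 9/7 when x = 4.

y = 9

MU_x = 1, MU_y = 7/y.
MRS = 1 ÷ (7/y).
MRS depends only on y: (1/7)·y = 9/7 ⇒ y = (9/7)/(1/7) = 9.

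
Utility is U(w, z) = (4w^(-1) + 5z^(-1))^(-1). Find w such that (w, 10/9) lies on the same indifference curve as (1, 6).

U depends on (w, z) only through S = 4w^(-1) + 5z^(-1), so equal utility means equal S. At (1, 6): S = 29/6.
With z = 10/9: 5·(10/9)^(-1) = 4.5, so 4w^(-1) = 29/6 − 4.5 = 1/3, i.e. w^(-1) = 1/12.
Hence w = 1/(1/12) = 12.
Check: U(12, 10/9) = 0.2069.

w = 12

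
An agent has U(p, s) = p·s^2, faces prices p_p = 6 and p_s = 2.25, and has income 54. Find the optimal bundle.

MU_p = s^2 and MU_s = 2·p·s.
MRS = MU_p/MU_s = (1/2)·s/p.
Tangency: set MRS = p_p/p_s = 6/2.25 = 8/3.
So (1/2)·s/p = 8/3, i.e. s = (16/3)·p.
Substitute into the budget 6·p + 2.25·s = 54: 18·p = 54, so p* = 3.
Then s* = (16/3)·3 = 16.

p* = 3, s* = 16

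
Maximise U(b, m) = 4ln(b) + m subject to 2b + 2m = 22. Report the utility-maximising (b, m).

b* = 4, m* = 7

MU_b = 4/b, MU_m = 1.
MRS = 4/b ÷ 1.
Tangency: set MRS = p_b/p_m = 2/2 = 1.
MRS depends only on b: 4/b = 1 ⇒ b* = 4/1 = 4.
From the budget, 2·m = 22 − 2·4 = 14, so m* = 7.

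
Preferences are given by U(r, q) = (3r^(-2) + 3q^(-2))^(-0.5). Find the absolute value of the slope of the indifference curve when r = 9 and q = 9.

MRS = 1

For CES with ρ = -2, MRS = (q/r)^3.
At (9, 9): MRS = 1.
That is, one extra unit of r is worth 1 units of q at the margin.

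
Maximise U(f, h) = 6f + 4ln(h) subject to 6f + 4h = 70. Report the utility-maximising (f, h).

f* = 11, h* = 1

MU_f = 6, MU_h = 4/h.
MRS = 6 ÷ (4/h).
Tangency: set MRS = p_f/p_h = 6/4 = 1.5.
MRS depends only on h: 1.5·h = 1.5 ⇒ h* = 1.5/1.5 = 1.
From the budget, 6·f = 70 − 4·1 = 66, so f* = 11.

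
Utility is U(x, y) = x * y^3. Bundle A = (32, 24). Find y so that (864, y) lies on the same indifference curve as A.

y = 8

U(32, 24) = 442368.
Set U(864, y) = 442368 and solve.
With x = 864: y^3 = 442368/864 = 512; taking the cube root, y = 8.
Check: U(864, 8) = 442368.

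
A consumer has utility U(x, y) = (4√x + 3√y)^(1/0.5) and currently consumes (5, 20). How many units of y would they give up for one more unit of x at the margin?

For CES with ρ = 0.5, MRS = (4/3)·√(y/x).
At (5, 20): MRS = 8/3.
That is, one extra unit of x is worth 8/3 units of y at the margin.

MRS = 8/3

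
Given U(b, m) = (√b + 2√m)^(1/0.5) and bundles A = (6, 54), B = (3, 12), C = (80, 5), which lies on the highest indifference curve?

Evaluate utility at each bundle:
U(A) = 294.000.
U(B) = 75.000.
U(C) = 180.000.
Highest utility is A, so A ≻ C ≻ B.

Bundle A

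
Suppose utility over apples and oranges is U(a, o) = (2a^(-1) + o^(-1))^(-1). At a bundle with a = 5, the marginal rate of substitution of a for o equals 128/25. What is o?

o = 8

For CES with ρ = -1, MRS = (2/1)·(o/a)^2.
Setting (2/1)·(o/5)^2 = 128/25 gives (o/5)^2 = 64/25, so o/5 = 1.6 and o = 8.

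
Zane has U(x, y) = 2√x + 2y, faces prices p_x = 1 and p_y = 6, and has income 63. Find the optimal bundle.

x* = 9, y* = 9

MU_x = 2/(2√x), MU_y = 2.
MRS = 2/(2√x) ÷ 2.
Tangency: set MRS = p_x/p_y = 1/6.
MRS depends only on x: 0.5/√x = 1/6 ⇒ √x = 0.5/(1/6) = 3 ⇒ x* = 9.
From the budget, 6·y = 63 − 1·9 = 54, so y* = 9.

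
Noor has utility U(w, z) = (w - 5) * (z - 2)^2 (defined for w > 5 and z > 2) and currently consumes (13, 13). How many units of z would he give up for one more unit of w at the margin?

MU_w = (z−2)^2, MU_z = 2·(w−5)·(z−2).
MRS = (1/2)·(z−2)/(w−5).
At (13, 13): MRS = 11/16.
So at (13, 13) the consumer would give up 11/16 units of z for one more unit of w.

MRS = 11/16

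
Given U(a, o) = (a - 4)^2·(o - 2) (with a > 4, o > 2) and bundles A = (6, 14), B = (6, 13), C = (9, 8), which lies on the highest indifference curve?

Evaluate utility at each bundle:
U(A) = 48.
U(B) = 44.
U(C) = 150.
Highest utility is C, so C ≻ A ≻ B.

Bundle C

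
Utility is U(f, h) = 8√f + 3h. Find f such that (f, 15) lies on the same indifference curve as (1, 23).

U(1, 23) = 77.
Set U(f, 15) = 77 and solve.
With h = 15: 8√f = 77 − 3·15 = 32, so √f = 4 and f = 16.
Check: U(16, 15) = 77.

f = 16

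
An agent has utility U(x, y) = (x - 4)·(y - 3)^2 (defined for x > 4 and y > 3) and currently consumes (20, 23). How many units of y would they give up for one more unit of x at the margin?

MRS = 0.625

MU_x = (y−3)^2, MU_y = 2·(x−4)·(y−3).
MRS = (1/2)·(y−3)/(x−4).
At (20, 23): MRS = 0.625.
The indifference curve has slope −0.625 at this bundle.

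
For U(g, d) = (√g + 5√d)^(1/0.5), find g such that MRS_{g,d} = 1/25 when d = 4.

For CES with ρ = 0.5, MRS = (1/5)·√(d/g).
Setting (1/5)·√(4/g) = 1/25 gives √(4/g) = 0.2, so 4/g = 1/25 and g = 100.

g = 100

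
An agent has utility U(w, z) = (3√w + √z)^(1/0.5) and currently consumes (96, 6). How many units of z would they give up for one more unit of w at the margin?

MRS = 0.75

For CES with ρ = 0.5, MRS = (3/1)·√(z/w).
At (96, 6): MRS = 0.75.
The indifference curve has slope −0.75 at this bundle.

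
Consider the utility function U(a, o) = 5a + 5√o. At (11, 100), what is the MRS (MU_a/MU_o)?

MRS = 20

MU_a = 5, MU_o = 5/(2√o).
MRS = 5 ÷ (5/(2√o)).
At (11, 100): MRS = 20.
So at (11, 100) the consumer would give up 20 units of o for one more unit of a.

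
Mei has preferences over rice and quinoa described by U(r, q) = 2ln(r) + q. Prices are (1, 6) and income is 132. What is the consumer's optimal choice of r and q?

r* = 12, q* = 20

MU_r = 2/r, MU_q = 1.
MRS = 2/r ÷ 1.
Tangency: set MRS = p_r/p_q = 1/6.
MRS depends only on r: 2/r = 1/6 ⇒ r* = 2/(1/6) = 12.
From the budget, 6·q = 132 − 1·12 = 120, so q* = 20.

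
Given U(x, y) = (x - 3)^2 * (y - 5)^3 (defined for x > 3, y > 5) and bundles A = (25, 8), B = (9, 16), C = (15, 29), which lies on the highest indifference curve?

Bundle C

Evaluate utility at each bundle:
U(A) = 13068.
U(B) = 47916.
U(C) = 1990656.
Highest utility is C, so C ≻ B ≻ A.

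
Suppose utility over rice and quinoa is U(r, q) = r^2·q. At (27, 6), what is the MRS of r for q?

MU_r = 2·r·q and MU_q = r^2.
MRS = MU_r/MU_q = (2/1)·q/r.
At (27, 6): MRS = 4/9.
So at (27, 6) the consumer would give up 4/9 units of q for one more unit of r.

MRS = 4/9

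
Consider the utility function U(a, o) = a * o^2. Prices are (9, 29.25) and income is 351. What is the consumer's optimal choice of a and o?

a* = 13, o* = 8

MU_a = o^2 and MU_o = 2·a·o.
MRS = MU_a/MU_o = (1/2)·o/a.
Tangency: set MRS = p_a/p_o = 9/29.25 = 4/13.
So (1/2)·o/a = 4/13, i.e. o = (8/13)·a.
Substitute into the budget 9·a + 29.25·o = 351: 27·a = 351, so a* = 13.
Then o* = (8/13)·13 = 8.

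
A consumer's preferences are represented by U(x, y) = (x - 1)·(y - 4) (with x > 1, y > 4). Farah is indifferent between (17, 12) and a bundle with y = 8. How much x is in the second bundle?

U(17, 12) = 128.
Set U(x, 8) = 128 and solve.
With y = 8: (8 − 4) = 4, so (x − 1) = 128/4 = 32.
So x = 1 + 32 = 33.
Check: U(33, 8) = 128.

x = 33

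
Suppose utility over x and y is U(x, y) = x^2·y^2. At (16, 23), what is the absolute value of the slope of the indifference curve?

MRS = 23/16

MU_x = 2·x·y^2 and MU_y = 2·x^2·y.
MRS = MU_x/MU_y = y/x.
At (16, 23): MRS = 23/16.
That is, one extra unit of x is worth 23/16 units of y at the margin.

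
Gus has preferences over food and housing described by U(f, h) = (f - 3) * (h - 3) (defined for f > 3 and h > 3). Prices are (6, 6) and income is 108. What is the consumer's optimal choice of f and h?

MU_f = (h−3), MU_h = (f−3).
MRS = (h−3)/(f−3).
Tangency: set MRS = p_f/p_h = 6/6 = 1.
So (h − 3)/(f − 3) = 1, i.e. (h − 3) = (f − 3).
Rewrite the budget in excess-of-subsistence terms: 6·(f − 3) + 6·(h − 3) = 108 − 6·3 − 6·3 = 72.
Substituting, 12·(f − 3) = 72, so f − 3 = 6 and f* = 9.
Then h − 3 = 6, so h* = 9.

f* = 9, h* = 9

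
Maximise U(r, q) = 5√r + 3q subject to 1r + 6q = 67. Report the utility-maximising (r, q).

MU_r = 5/(2√r), MU_q = 3.
MRS = 5/(2√r) ÷ 3.
Tangency: set MRS = p_r/p_q = 1/6.
MRS depends only on r: (5/6)/√r = 1/6 ⇒ √r = (5/6)/(1/6) = 5 ⇒ r* = 25.
From the budget, 6·q = 67 − 1·25 = 42, so q* = 7.

r* = 25, q* = 7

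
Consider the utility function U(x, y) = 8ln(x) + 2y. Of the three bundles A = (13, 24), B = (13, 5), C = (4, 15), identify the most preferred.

Bundle A

Evaluate utility at each bundle:
U(A) = 68.520.
U(B) = 30.520.
U(C) = 41.090.
Highest utility is A, so A ≻ C ≻ B.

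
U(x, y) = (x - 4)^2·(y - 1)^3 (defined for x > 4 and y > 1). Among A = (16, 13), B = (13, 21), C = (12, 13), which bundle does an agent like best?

Evaluate utility at each bundle:
U(A) = 248832.
U(B) = 648000.
U(C) = 110592.
Highest utility is B, so B ≻ A ≻ C.

Bundle B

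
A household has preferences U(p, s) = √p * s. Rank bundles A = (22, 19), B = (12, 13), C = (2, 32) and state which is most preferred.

Evaluate utility at each bundle:
U(A) = 89.118.
U(B) = 45.033.
U(C) = 45.255.
Highest utility is A, so A ≻ C ≻ B.

Bundle A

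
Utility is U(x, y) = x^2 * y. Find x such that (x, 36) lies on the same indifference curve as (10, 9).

x = 5

U(10, 9) = 900.
Set U(x, 36) = 900 and solve.
With y = 36: x^2 = 900/36 = 25; taking the square root, x = 5.
Check: U(5, 36) = 900.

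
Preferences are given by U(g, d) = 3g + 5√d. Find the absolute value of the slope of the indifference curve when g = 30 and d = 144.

MRS = 14.4

MU_g = 3, MU_d = 5/(2√d).
MRS = 3 ÷ (5/(2√d)).
At (30, 144): MRS = 14.4.
That is, one extra unit of g is worth 14.4 units of d at the margin.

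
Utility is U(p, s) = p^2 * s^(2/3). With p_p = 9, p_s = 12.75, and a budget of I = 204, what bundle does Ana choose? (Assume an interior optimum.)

MU_p = 2·p·s^(2/3) and MU_s = 2/3·p^2·s^(-1/3).
MRS = MU_p/MU_s = (3)·s/p.
Tangency: set MRS = p_p/p_s = 9/12.75 = 12/17.
So (3)·s/p = 12/17, i.e. s = (4/17)·p.
Substitute into the budget 9·p + 12.75·s = 204: 12·p = 204, so p* = 17.
Then s* = (4/17)·17 = 4.

p* = 17, s* = 4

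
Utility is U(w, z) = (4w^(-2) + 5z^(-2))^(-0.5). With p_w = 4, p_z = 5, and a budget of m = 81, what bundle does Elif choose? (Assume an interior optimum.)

For CES with ρ = -2, MRS = (4/5)·(z/w)^3.
Tangency: set MRS = p_w/p_z = 4/5 = 0.8.
So (z/w)^3 = 1; taking the cube root, z/w = 1, i.e. z = w.
Substitute into the budget 4·w + 5·z = 81: 9·w = 81, so w* = 9 and z* = 9.

w* = 9, z* = 9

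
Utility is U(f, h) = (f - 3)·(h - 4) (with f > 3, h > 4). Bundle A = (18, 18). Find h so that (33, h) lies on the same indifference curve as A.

h = 11

U(18, 18) = 210.
Set U(33, h) = 210 and solve.
With f = 33: (33 − 3) = 30, so (h − 4) = 210/30 = 7.
So h = 4 + 7 = 11.
Check: U(33, 11) = 210.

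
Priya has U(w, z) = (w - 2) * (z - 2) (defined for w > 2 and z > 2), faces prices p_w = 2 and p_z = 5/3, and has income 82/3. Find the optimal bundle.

w* = 7, z* = 8

MU_w = (z−2), MU_z = (w−2).
MRS = (z−2)/(w−2).
Tangency: set MRS = p_w/p_z = 2/(5/3) = 1.2.
So (z − 2)/(w − 2) = 1.2, i.e. (z − 2) = 1.2·(w − 2).
Rewrite the budget in excess-of-subsistence terms: 2·(w − 2) + (5/3)·(z − 2) = 82/3 − 2·2 − (5/3)·2 = 20.
Substituting, 4·(w − 2) = 20, so w − 2 = 5 and w* = 7.
Then z − 2 = 1.2·5 = 6, so z* = 8.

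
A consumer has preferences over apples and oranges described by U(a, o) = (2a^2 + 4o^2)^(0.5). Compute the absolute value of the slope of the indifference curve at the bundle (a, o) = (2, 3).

MRS = 1/3

For CES with ρ = 2, MRS = (2/4)·(o/a)^(-1).
At (2, 3): MRS = 1/3.
So at (2, 3) the consumer would give up 1/3 units of o for one more unit of a.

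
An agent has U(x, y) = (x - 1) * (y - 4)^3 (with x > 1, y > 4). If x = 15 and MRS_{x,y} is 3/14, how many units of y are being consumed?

y = 13

MU_x = (y−4)^3, MU_y = 3·(x−1)·(y−4)^2.
MRS = (1/3)·(y−4)/(x−1).
Substitute x = 15: MRS = (y − 4)/42. Setting this equal to 3/14 gives y − 4 = (3/14)·42 = 9, so y = 13.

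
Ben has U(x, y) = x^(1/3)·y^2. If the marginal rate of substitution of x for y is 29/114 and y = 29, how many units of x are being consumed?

x = 19

MU_x = 1/3·x^(-2/3)·y^2 and MU_y = 2·x^(1/3)·y.
MRS = MU_x/MU_y = (1/6)·y/x.
Substitute y = 29: MRS = (29/6)/x. Setting (29/6)/x = 29/114 gives x = (29/6)/(29/114) = 19.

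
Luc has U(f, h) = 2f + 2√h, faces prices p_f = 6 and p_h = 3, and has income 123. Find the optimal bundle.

MU_f = 2, MU_h = 2/(2√h).
MRS = 2 ÷ (2/(2√h)).
Tangency: set MRS = p_f/p_h = 6/3 = 2.
MRS depends only on h: 2·√h = 2 ⇒ √h = 2/2 = 1 ⇒ h* = 1.
From the budget, 6·f = 123 − 3·1 = 120, so f* = 20.

f* = 20, h* = 1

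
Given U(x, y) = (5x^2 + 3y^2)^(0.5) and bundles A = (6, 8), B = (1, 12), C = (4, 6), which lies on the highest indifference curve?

Bundle B

Evaluate utility at each bundle:
U(A) = 19.287.
U(B) = 20.905.
U(C) = 13.711.
Highest utility is B, so B ≻ A ≻ C.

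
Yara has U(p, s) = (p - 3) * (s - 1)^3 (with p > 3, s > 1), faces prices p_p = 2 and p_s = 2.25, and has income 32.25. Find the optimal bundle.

MU_p = (s−1)^3, MU_s = 3·(p−3)·(s−1)^2.
MRS = (1/3)·(s−1)/(p−3).
Tangency: set MRS = p_p/p_s = 2/2.25 = 8/9.
So (1/3)·(s − 1)/(p − 3) = 8/9, i.e. (s − 1) = (8/3)·(p − 3).
Rewrite the budget in excess-of-subsistence terms: 2·(p − 3) + 2.25·(s − 1) = 32.25 − 2·3 − 2.25·1 = 24.
Substituting, 8·(p − 3) = 24, so p − 3 = 3 and p* = 6.
Then s − 1 = (8/3)·3 = 8, so s* = 9.

p* = 6, s* = 9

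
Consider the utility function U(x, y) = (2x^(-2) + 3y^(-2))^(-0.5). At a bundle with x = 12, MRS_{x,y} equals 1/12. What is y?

For CES with ρ = -2, MRS = (2/3)·(y/x)^3.
Setting (2/3)·(y/12)^3 = 1/12 gives (y/12)^3 = 0.125, so y/12 = 0.5 and y = 6.

y = 6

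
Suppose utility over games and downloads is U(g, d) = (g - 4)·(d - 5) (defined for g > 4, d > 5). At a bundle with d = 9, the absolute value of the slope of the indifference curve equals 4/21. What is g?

MU_g = (d−5), MU_d = (g−4).
MRS = (d−5)/(g−4).
Substitute d = 9: MRS = 4/(g − 4). Setting this equal to 4/21 gives g − 4 = 4/(4/21) = 21, so g = 25.

g = 25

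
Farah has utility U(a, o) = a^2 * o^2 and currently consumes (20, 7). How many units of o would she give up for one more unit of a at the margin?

MU_a = 2·a·o^2 and MU_o = 2·a^2·o.
MRS = MU_a/MU_o = o/a.
At (20, 7): MRS = 0.35.
So at (20, 7) the consumer would give up 0.35 units of o for one more unit of a.

MRS = 0.35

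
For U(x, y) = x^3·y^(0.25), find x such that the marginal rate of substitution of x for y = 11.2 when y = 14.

MU_x = 3·x^2·y^(0.25) and MU_y = 0.25·x^3·y^(-0.75).
MRS = MU_x/MU_y = (12)·y/x.
Substitute y = 14: MRS = 168/x. Setting 168/x = 11.2 gives x = 168/11.2 = 15.

x = 15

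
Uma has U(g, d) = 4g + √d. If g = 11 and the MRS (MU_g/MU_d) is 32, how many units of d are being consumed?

MU_g = 4, MU_d = 1/(2√d).
MRS = 4 ÷ (1/(2√d)).
MRS depends only on d: 8·√d = 32 ⇒ √d = 32/8 = 4 ⇒ d = 16.

d = 16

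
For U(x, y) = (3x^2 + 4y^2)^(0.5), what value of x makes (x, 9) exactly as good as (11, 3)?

U depends on (x, y) only through S = 3x^2 + 4y^2, so equal utility means equal S. At (11, 3): S = 399.
With y = 9: 4·9^2 = 324, so 3x^2 = 399 − 324 = 75, i.e. x^2 = 25.
Hence x = √25 = 5.
Check: U(5, 9) = 19.975.

x = 5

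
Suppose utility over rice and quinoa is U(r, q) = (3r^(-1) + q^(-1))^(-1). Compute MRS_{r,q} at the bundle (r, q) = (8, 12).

MRS = 6.75

For CES with ρ = -1, MRS = (3/1)·(q/r)^2.
At (8, 12): MRS = 6.75.
The indifference curve has slope −6.75 at this bundle.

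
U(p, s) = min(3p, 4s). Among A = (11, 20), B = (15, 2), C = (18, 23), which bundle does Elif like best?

Bundle C

Evaluate utility at each bundle:
U(A) = 33.
U(B) = 8.
U(C) = 54.
Highest utility is C, so C ≻ A ≻ B.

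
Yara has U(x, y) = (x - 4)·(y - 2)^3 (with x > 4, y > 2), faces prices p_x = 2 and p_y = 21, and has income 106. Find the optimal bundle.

MU_x = (y−2)^3, MU_y = 3·(x−4)·(y−2)^2.
MRS = (1/3)·(y−2)/(x−4).
Tangency: set MRS = p_x/p_y = 2/21.
So (1/3)·(y − 2)/(x − 4) = 2/21, i.e. (y − 2) = (2/7)·(x − 4).
Rewrite the budget in excess-of-subsistence terms: 2·(x − 4) + 21·(y − 2) = 106 − 2·4 − 21·2 = 56.
Substituting, 8·(x − 4) = 56, so x − 4 = 7 and x* = 11.
Then y − 2 = (2/7)·7 = 2, so y* = 4.

x* = 11, y* = 4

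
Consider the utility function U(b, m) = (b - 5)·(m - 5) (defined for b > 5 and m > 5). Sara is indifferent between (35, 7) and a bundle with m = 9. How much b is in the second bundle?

b = 20

U(35, 7) = 60.
Set U(b, 9) = 60 and solve.
With m = 9: (9 − 5) = 4, so (b − 5) = 60/4 = 15.
So b = 5 + 15 = 20.
Check: U(20, 9) = 60.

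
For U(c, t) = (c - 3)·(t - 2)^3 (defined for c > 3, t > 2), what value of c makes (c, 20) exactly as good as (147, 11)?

c = 21

U(147, 11) = 104976.
Set U(c, 20) = 104976 and solve.
With t = 20: (20 − 2)^3 = 5832, so (c − 3) = 104976/5832 = 18.
So c = 3 + 18 = 21.
Check: U(21, 20) = 104976.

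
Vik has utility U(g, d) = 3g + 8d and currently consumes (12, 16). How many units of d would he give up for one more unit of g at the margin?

MU_g = 3, MU_d = 8, so MRS = 3/8 = 0.375 at every bundle.
At (12, 16): MRS = 0.375.
So at (12, 16) the consumer would give up 0.375 units of d for one more unit of g.

MRS = 0.375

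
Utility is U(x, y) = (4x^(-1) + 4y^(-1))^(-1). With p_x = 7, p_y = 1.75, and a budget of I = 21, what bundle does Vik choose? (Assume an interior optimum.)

x* = 2, y* = 4

For CES with ρ = -1, MRS = (y/x)^2.
Tangency: set MRS = p_x/p_y = 7/1.75 = 4.
So (y/x)^2 = 4; taking the square root, y/x = 2, i.e. y = 2·x.
Substitute into the budget 7·x + 1.75·y = 21: 10.5·x = 21, so x* = 2 and y* = 2·2 = 4.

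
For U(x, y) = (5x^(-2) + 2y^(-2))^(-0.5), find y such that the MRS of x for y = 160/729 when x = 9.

For CES with ρ = -2, MRS = (5/2)·(y/x)^3.
Setting (5/2)·(y/9)^3 = 160/729 gives (y/9)^3 = 64/729, so y/9 = 4/9 and y = 4.

y = 4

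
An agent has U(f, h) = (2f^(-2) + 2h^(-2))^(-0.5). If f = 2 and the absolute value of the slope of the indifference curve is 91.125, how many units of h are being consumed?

For CES with ρ = -2, MRS = (h/f)^3.
Setting (h/2)^3 = 91.125 gives h/2 = 4.5 and h = 9.

h = 9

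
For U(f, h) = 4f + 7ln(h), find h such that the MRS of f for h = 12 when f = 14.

h = 21

MU_f = 4, MU_h = 7/h.
MRS = 4 ÷ (7/h).
MRS depends only on h: (4/7)·h = 12 ⇒ h = 12/(4/7) = 21.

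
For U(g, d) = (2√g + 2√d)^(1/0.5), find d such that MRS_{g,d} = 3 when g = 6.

d = 54

For CES with ρ = 0.5, MRS = √(d/g).
Setting √(d/6) = 3 gives d/6 = 9 and d = 54.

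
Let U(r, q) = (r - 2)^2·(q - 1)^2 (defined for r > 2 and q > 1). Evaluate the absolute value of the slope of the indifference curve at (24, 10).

MRS = 9/22

MU_r = 2·(r−2)·(q−1)^2, MU_q = 2·(r−2)^2·(q−1).
MRS = (q−1)/(r−2).
At (24, 10): MRS = 9/22.
So at (24, 10) the consumer would give up 9/22 units of q for one more unit of r.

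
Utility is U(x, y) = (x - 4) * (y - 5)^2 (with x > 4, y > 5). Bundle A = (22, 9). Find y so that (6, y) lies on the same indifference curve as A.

U(22, 9) = 288.
Set U(6, y) = 288 and solve.
With x = 6: (6 − 4) = 2, so (y − 5)^2 = 288/2 = 144.
Taking the square root (with y > 5): y − 5 = 12, so y = 17.
Check: U(6, 17) = 288.

y = 17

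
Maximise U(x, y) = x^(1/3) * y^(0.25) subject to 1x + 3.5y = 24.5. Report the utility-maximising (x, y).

x* = 14, y* = 3

MU_x = 1/3·x^(-2/3)·y^(0.25) and MU_y = 0.25·x^(1/3)·y^(-0.75).
MRS = MU_x/MU_y = (4/3)·y/x.
Tangency: set MRS = p_x/p_y = 1/3.5 = 2/7.
So (4/3)·y/x = 2/7, i.e. y = (3/14)·x.
Substitute into the budget 1·x + 3.5·y = 24.5: 1.75·x = 24.5, so x* = 14.
Then y* = (3/14)·14 = 3.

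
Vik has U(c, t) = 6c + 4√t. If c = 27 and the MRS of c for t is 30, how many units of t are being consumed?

MU_c = 6, MU_t = 4/(2√t).
MRS = 6 ÷ (4/(2√t)).
MRS depends only on t: 3·√t = 30 ⇒ √t = 30/3 = 10 ⇒ t = 100.

t = 100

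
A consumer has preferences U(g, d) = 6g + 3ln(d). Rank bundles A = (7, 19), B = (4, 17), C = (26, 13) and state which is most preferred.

Bundle C

Evaluate utility at each bundle:
U(A) = 50.833.
U(B) = 32.500.
U(C) = 163.695.
Highest utility is C, so C ≻ A ≻ B.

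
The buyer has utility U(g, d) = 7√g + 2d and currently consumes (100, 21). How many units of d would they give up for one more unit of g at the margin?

MRS = 7/40

MU_g = 7/(2√g), MU_d = 2.
MRS = 7/(2√g) ÷ 2.
At (100, 21): MRS = 7/40.
The indifference curve has slope −7/40 at this bundle.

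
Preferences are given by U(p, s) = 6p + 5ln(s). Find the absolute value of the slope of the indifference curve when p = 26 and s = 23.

MU_p = 6, MU_s = 5/s.
MRS = 6 ÷ (5/s).
At (26, 23): MRS = 27.6.
That is, one extra unit of p is worth 27.6 units of s at the margin.

MRS = 27.6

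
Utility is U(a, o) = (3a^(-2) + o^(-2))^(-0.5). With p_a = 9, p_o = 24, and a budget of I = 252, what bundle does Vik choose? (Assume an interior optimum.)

a* = 12, o* = 6

For CES with ρ = -2, MRS = (3/1)·(o/a)^3.
Tangency: set MRS = p_a/p_o = 9/24 = 0.375.
So (o/a)^3 = 0.125; taking the cube root, o/a = 0.5, i.e. o = 0.5·a.
Substitute into the budget 9·a + 24·o = 252: 21·a = 252, so a* = 12 and o* = 0.5·12 = 6.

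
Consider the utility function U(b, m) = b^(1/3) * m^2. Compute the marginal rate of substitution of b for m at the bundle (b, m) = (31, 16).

MU_b = 1/3·b^(-2/3)·m^2 and MU_m = 2·b^(1/3)·m.
MRS = MU_b/MU_m = (1/6)·m/b.
At (31, 16): MRS = 8/93.
The indifference curve has slope −8/93 at this bundle.

MRS = 8/93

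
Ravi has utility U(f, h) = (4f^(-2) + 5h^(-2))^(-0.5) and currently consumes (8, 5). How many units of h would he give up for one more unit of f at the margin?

For CES with ρ = -2, MRS = (4/5)·(h/f)^3.
At (8, 5): MRS = 25/128.
The indifference curve has slope −25/128 at this bundle.

MRS = 25/128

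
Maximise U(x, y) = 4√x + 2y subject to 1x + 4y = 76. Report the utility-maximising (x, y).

MU_x = 4/(2√x), MU_y = 2.
MRS = 4/(2√x) ÷ 2.
Tangency: set MRS = p_x/p_y = 1/4 = 0.25.
MRS depends only on x: 1/√x = 0.25 ⇒ √x = 1/0.25 = 4 ⇒ x* = 16.
From the budget, 4·y = 76 − 1·16 = 60, so y* = 15.

x* = 16, y* = 15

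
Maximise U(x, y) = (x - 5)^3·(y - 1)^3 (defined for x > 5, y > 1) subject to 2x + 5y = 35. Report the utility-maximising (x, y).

MU_x = 3·(x−5)^2·(y−1)^3, MU_y = 3·(x−5)^3·(y−1)^2.
MRS = (y−1)/(x−5).
Tangency: set MRS = p_x/p_y = 2/5 = 0.4.
So (y − 1)/(x − 5) = 0.4, i.e. (y − 1) = 0.4·(x − 5).
Rewrite the budget in excess-of-subsistence terms: 2·(x − 5) + 5·(y − 1) = 35 − 2·5 − 5·1 = 20.
Substituting, 4·(x − 5) = 20, so x − 5 = 5 and x* = 10.
Then y − 1 = 0.4·5 = 2, so y* = 3.

x* = 10, y* = 3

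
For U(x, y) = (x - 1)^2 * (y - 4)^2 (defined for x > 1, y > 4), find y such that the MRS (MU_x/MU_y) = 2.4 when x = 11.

MU_x = 2·(x−1)·(y−4)^2, MU_y = 2·(x−1)^2·(y−4).
MRS = (y−4)/(x−1).
Substitute x = 11: MRS = (y − 4)/10. Setting this equal to 2.4 gives y − 4 = 2.4·10 = 24, so y = 28.

y = 28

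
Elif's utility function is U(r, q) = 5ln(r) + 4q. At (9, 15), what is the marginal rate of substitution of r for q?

MU_r = 5/r, MU_q = 4.
MRS = 5/r ÷ 4.
At (9, 15): MRS = 5/36.
The indifference curve has slope −5/36 at this bundle.

MRS = 5/36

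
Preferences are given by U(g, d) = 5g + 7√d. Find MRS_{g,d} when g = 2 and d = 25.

MRS = 50/7

MU_g = 5, MU_d = 7/(2√d).
MRS = 5 ÷ (7/(2√d)).
At (2, 25): MRS = 50/7.
That is, one extra unit of g is worth 50/7 units of d at the margin.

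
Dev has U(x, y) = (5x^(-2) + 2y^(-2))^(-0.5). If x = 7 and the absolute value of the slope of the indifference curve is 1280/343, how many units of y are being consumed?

For CES with ρ = -2, MRS = (5/2)·(y/x)^3.
Setting (5/2)·(y/7)^3 = 1280/343 gives (y/7)^3 = 512/343, so y/7 = 8/7 and y = 8.

y = 8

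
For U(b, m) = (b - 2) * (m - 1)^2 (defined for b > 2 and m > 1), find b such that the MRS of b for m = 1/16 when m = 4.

MU_b = (m−1)^2, MU_m = 2·(b−2)·(m−1).
MRS = (1/2)·(m−1)/(b−2).
Substitute m = 4: MRS = 1.5/(b − 2). Setting this equal to 1/16 gives b − 2 = 1.5/(1/16) = 24, so b = 26.

b = 26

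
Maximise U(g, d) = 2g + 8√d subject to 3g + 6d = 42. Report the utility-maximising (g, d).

MU_g = 2, MU_d = 8/(2√d).
MRS = 2 ÷ (8/(2√d)).
Tangency: set MRS = p_g/p_d = 3/6 = 0.5.
MRS depends only on d: 0.5·√d = 0.5 ⇒ √d = 0.5/0.5 = 1 ⇒ d* = 1.
From the budget, 3·g = 42 − 6·1 = 36, so g* = 12.

g* = 12, d* = 1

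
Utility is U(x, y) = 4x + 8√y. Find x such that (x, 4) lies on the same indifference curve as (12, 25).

x = 18

U(12, 25) = 88.
Set U(x, 4) = 88 and solve.
With y = 4: √4 = 2, so 4x = 88 − 8·2 = 72 and x = 18.
Check: U(18, 4) = 88.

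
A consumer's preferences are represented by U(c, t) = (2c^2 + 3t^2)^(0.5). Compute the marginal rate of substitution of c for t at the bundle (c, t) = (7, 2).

For CES with ρ = 2, MRS = (2/3)·(t/c)^(-1).
At (7, 2): MRS = 7/3.
The indifference curve has slope −7/3 at this bundle.

MRS = 7/3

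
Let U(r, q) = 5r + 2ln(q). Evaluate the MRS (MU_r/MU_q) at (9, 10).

MU_r = 5, MU_q = 2/q.
MRS = 5 ÷ (2/q).
At (9, 10): MRS = 25.
So at (9, 10) the consumer would give up 25 units of q for one more unit of r.

MRS = 25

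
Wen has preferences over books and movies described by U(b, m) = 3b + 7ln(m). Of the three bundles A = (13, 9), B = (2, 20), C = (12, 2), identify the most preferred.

Bundle A

Evaluate utility at each bundle:
U(A) = 54.381.
U(B) = 26.970.
U(C) = 40.852.
Highest utility is A, so A ≻ C ≻ B.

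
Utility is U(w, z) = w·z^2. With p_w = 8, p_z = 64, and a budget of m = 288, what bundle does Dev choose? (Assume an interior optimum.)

MU_w = z^2 and MU_z = 2·w·z.
MRS = MU_w/MU_z = (1/2)·z/w.
Tangency: set MRS = p_w/p_z = 8/64 = 0.125.
So (1/2)·z/w = 0.125, i.e. z = 0.25·w.
Substitute into the budget 8·w + 64·z = 288: 24·w = 288, so w* = 12.
Then z* = 0.25·12 = 3.

w* = 12, z* = 3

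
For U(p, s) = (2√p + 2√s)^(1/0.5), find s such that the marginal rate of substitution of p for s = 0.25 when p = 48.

s = 3

For CES with ρ = 0.5, MRS = √(s/p).
Setting √(s/48) = 0.25 gives s/48 = 1/16 and s = 3.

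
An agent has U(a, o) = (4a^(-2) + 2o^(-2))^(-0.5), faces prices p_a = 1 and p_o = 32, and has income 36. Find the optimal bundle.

a* = 4, o* = 1

For CES with ρ = -2, MRS = (4/2)·(o/a)^3.
Tangency: set MRS = p_a/p_o = 1/32.
So (o/a)^3 = 1/64; taking the cube root, o/a = 0.25, i.e. o = 0.25·a.
Substitute into the budget 1·a + 32·o = 36: 9·a = 36, so a* = 4 and o* = 0.25·4 = 1.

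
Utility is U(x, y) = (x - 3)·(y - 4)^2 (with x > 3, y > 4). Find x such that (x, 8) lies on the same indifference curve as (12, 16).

x = 84

U(12, 16) = 1296.
Set U(x, 8) = 1296 and solve.
With y = 8: (8 − 4)^2 = 16, so (x − 3) = 1296/16 = 81.
So x = 3 + 81 = 84.
Check: U(84, 8) = 1296.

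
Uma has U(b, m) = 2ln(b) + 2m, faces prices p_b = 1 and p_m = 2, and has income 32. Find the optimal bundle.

MU_b = 2/b, MU_m = 2.
MRS = 2/b ÷ 2.
Tangency: set MRS = p_b/p_m = 1/2 = 0.5.
MRS depends only on b: 1/b = 0.5 ⇒ b* = 1/0.5 = 2.
From the budget, 2·m = 32 − 1·2 = 30, so m* = 15.

b* = 2, m* = 15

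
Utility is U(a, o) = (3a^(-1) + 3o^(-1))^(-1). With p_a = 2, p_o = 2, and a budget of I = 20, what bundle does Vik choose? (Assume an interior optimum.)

a* = 5, o* = 5

For CES with ρ = -1, MRS = (o/a)^2.
Tangency: set MRS = p_a/p_o = 2/2 = 1.
So (o/a)^2 = 1; taking the square root, o/a = 1, i.e. o = a.
Substitute into the budget 2·a + 2·o = 20: 4·a = 20, so a* = 5 and o* = 5.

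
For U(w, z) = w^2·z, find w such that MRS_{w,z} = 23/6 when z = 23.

MU_w = 2·w·z and MU_z = w^2.
MRS = MU_w/MU_z = (2/1)·z/w.
Substitute z = 23: MRS = 46/w. Setting 46/w = 23/6 gives w = 46/(23/6) = 12.

w = 12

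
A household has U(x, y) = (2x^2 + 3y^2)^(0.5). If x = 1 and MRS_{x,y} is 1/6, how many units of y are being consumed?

y = 4

For CES with ρ = 2, MRS = (2/3)·(y/x)^(-1).
Setting (2/3)·(y/1)^(-1) = 1/6 gives (y/1)^(-1) = 0.25, so y/1 = 4 and y = 4.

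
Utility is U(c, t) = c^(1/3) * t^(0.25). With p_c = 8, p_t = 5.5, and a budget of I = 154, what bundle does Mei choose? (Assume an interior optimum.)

c* = 11, t* = 12

MU_c = 1/3·c^(-2/3)·t^(0.25) and MU_t = 0.25·c^(1/3)·t^(-0.75).
MRS = MU_c/MU_t = (4/3)·t/c.
Tangency: set MRS = p_c/p_t = 8/5.5 = 16/11.
So (4/3)·t/c = 16/11, i.e. t = (12/11)·c.
Substitute into the budget 8·c + 5.5·t = 154: 14·c = 154, so c* = 11.
Then t* = (12/11)·11 = 12.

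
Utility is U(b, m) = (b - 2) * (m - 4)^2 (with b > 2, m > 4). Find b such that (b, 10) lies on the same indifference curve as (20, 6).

b = 4

U(20, 6) = 72.
Set U(b, 10) = 72 and solve.
With m = 10: (10 − 4)^2 = 36, so (b − 2) = 72/36 = 2.
So b = 2 + 2 = 4.
Check: U(4, 10) = 72.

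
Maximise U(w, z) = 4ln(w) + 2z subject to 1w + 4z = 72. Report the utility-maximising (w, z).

w* = 8, z* = 16

MU_w = 4/w, MU_z = 2.
MRS = 4/w ÷ 2.
Tangency: set MRS = p_w/p_z = 1/4 = 0.25.
MRS depends only on w: 2/w = 0.25 ⇒ w* = 2/0.25 = 8.
From the budget, 4·z = 72 − 1·8 = 64, so z* = 16.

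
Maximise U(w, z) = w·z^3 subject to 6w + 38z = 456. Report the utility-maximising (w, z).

w* = 19, z* = 9

MU_w = z^3 and MU_z = 3·w·z^2.
MRS = MU_w/MU_z = (1/3)·z/w.
Tangency: set MRS = p_w/p_z = 6/38 = 3/19.
So (1/3)·z/w = 3/19, i.e. z = (9/19)·w.
Substitute into the budget 6·w + 38·z = 456: 24·w = 456, so w* = 19.
Then z* = (9/19)·19 = 9.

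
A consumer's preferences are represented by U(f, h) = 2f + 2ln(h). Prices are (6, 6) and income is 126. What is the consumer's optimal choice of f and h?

f* = 20, h* = 1

MU_f = 2, MU_h = 2/h.
MRS = 2 ÷ (2/h).
Tangency: set MRS = p_f/p_h = 6/6 = 1.
MRS depends only on h: h = 1 ⇒ h* = 1.
From the budget, 6·f = 126 − 6·1 = 120, so f* = 20.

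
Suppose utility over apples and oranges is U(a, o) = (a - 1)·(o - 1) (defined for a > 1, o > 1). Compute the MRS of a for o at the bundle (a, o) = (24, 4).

MRS = 3/23

MU_a = (o−1), MU_o = (a−1).
MRS = (o−1)/(a−1).
At (24, 4): MRS = 3/23.
That is, one extra unit of a is worth 3/23 units of o at the margin.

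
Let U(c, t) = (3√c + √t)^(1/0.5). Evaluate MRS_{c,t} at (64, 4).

MRS = 0.75

For CES with ρ = 0.5, MRS = (3/1)·√(t/c).
At (64, 4): MRS = 0.75.
So at (64, 4) the consumer would give up 0.75 units of t for one more unit of c.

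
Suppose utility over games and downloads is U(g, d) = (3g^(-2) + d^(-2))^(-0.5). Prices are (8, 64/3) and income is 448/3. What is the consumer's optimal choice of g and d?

For CES with ρ = -2, MRS = (3/1)·(d/g)^3.
Tangency: set MRS = p_g/p_d = 8/(64/3) = 0.375.
So (d/g)^3 = 0.125; taking the cube root, d/g = 0.5, i.e. d = 0.5·g.
Substitute into the budget 8·g + (64/3)·d = 448/3: (56/3)·g = 448/3, so g* = 8 and d* = 0.5·8 = 4.

g* = 8, d* = 4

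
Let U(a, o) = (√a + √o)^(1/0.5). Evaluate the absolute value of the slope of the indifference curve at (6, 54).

For CES with ρ = 0.5, MRS = √(o/a).
At (6, 54): MRS = 3.
The indifference curve has slope −3 at this bundle.

MRS = 3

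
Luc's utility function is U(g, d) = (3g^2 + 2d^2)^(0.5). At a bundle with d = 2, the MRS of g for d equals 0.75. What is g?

g = 1

For CES with ρ = 2, MRS = (3/2)·(d/g)^(-1).
Setting (3/2)·(2/g)^(-1) = 0.75 gives (2/g)^(-1) = 0.5, so 2/g = 2 and g = 1.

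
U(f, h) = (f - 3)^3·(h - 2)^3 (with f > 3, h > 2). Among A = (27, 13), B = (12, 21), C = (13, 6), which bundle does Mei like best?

Bundle A

Evaluate utility at each bundle:
U(A) = 18399744.
U(B) = 5000211.
U(C) = 64000.
Highest utility is A, so A ≻ B ≻ C.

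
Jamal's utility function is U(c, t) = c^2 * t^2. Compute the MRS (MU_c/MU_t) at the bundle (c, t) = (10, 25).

MU_c = 2·c·t^2 and MU_t = 2·c^2·t.
MRS = MU_c/MU_t = t/c.
At (10, 25): MRS = 2.5.
That is, one extra unit of c is worth 2.5 units of t at the margin.

MRS = 2.5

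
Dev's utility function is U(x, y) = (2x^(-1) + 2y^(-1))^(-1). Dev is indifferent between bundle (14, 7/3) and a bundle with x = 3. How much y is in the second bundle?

U depends on (x, y) only through S = 2x^(-1) + 2y^(-1), so equal utility means equal S. At (14, 7/3): S = 1.
With x = 3: 2·3^(-1) = 2/3, so 2y^(-1) = 1 − 2/3 = 1/3, i.e. y^(-1) = 1/6.
Hence y = 1/(1/6) = 6.
Check: U(3, 6) = 1.

y = 6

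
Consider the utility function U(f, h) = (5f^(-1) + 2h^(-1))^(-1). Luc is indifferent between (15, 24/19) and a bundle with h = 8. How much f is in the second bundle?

f = 3

U depends on (f, h) only through S = 5f^(-1) + 2h^(-1), so equal utility means equal S. At (15, 24/19): S = 23/12.
With h = 8: 2·8^(-1) = 0.25, so 5f^(-1) = 23/12 − 0.25 = 5/3, i.e. f^(-1) = 1/3.
Hence f = 1/(1/3) = 3.
Check: U(3, 8) = 0.5217.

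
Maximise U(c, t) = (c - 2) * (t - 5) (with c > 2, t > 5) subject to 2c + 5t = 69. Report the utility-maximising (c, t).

MU_c = (t−5), MU_t = (c−2).
MRS = (t−5)/(c−2).
Tangency: set MRS = p_c/p_t = 2/5 = 0.4.
So (t − 5)/(c − 2) = 0.4, i.e. (t − 5) = 0.4·(c − 2).
Rewrite the budget in excess-of-subsistence terms: 2·(c − 2) + 5·(t − 5) = 69 − 2·2 − 5·5 = 40.
Substituting, 4·(c − 2) = 40, so c − 2 = 10 and c* = 12.
Then t − 5 = 0.4·10 = 4, so t* = 9.

c* = 12, t* = 9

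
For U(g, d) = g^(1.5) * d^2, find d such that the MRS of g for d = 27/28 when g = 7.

d = 9

MU_g = 1.5·√g·d^2 and MU_d = 2·g^(1.5)·d.
MRS = MU_g/MU_d = (0.75)·d/g.
Substitute g = 7: MRS = d/(28/3). Setting d/(28/3) = 27/28 gives d = (27/28)·(28/3) = 9.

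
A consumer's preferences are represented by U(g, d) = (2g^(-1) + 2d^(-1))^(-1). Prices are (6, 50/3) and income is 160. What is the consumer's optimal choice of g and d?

g* = 10, d* = 6

For CES with ρ = -1, MRS = (d/g)^2.
Tangency: set MRS = p_g/p_d = 6/(50/3) = 9/25.
So (d/g)^2 = 9/25; taking the square root, d/g = 0.6, i.e. d = 0.6·g.
Substitute into the budget 6·g + (50/3)·d = 160: 16·g = 160, so g* = 10 and d* = 0.6·10 = 6.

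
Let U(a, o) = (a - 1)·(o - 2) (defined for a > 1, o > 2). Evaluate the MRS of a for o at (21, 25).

MU_a = (o−2), MU_o = (a−1).
MRS = (o−2)/(a−1).
At (21, 25): MRS = 1.15.
The indifference curve has slope −1.15 at this bundle.

MRS = 1.15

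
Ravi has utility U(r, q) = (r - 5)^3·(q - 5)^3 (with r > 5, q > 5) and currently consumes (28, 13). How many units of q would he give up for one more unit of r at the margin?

MU_r = 3·(r−5)^2·(q−5)^3, MU_q = 3·(r−5)^3·(q−5)^2.
MRS = (q−5)/(r−5).
At (28, 13): MRS = 8/23.
That is, one extra unit of r is worth 8/23 units of q at the margin.

MRS = 8/23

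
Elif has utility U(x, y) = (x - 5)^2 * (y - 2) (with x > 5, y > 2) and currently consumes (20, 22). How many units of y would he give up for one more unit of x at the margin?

MU_x = 2·(x−5)·(y−2), MU_y = (x−5)^2.
MRS = (2/1)·(y−2)/(x−5).
At (20, 22): MRS = 8/3.
That is, one extra unit of x is worth 8/3 units of y at the margin.

MRS = 8/3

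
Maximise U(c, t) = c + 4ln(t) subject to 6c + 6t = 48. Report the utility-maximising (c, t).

MU_c = 1, MU_t = 4/t.
MRS = 1 ÷ (4/t).
Tangency: set MRS = p_c/p_t = 6/6 = 1.
MRS depends only on t: 0.25·t = 1 ⇒ t* = 1/0.25 = 4.
From the budget, 6·c = 48 − 6·4 = 24, so c* = 4.

c* = 4, t* = 4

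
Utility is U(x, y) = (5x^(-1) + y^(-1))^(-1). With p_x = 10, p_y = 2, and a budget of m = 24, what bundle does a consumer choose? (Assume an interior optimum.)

For CES with ρ = -1, MRS = (5/1)·(y/x)^2.
Tangency: set MRS = p_x/p_y = 10/2 = 5.
So (y/x)^2 = 1; taking the square root, y/x = 1, i.e. y = x.
Substitute into the budget 10·x + 2·y = 24: 12·x = 24, so x* = 2 and y* = 2.

x* = 2, y* = 2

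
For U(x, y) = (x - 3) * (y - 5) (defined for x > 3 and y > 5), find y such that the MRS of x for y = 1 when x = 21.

y = 23

MU_x = (y−5), MU_y = (x−3).
MRS = (y−5)/(x−3).
Substitute x = 21: MRS = (y − 5)/18. Setting this equal to 1 gives y − 5 = 1·18 = 18, so y = 23.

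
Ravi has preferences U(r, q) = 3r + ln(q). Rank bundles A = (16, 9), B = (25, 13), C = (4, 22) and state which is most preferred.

Evaluate utility at each bundle:
U(A) = 50.197.
U(B) = 77.565.
U(C) = 15.091.
Highest utility is B, so B ≻ A ≻ C.

Bundle B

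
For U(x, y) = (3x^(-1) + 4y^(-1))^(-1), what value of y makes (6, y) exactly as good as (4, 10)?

U depends on (x, y) only through S = 3x^(-1) + 4y^(-1), so equal utility means equal S. At (4, 10): S = 1.15.
With x = 6: 3·6^(-1) = 0.5, so 4y^(-1) = 1.15 − 0.5 = 0.65, i.e. y^(-1) = 13/80.
Hence y = 1/(13/80) = 80/13.
Check: U(6, 80/13) = 0.8696.

y = 80/13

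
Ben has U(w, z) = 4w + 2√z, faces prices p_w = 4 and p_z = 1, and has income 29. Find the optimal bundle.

MU_w = 4, MU_z = 2/(2√z).
MRS = 4 ÷ (2/(2√z)).
Tangency: set MRS = p_w/p_z = 4/1 = 4.
MRS depends only on z: 4·√z = 4 ⇒ √z = 4/4 = 1 ⇒ z* = 1.
From the budget, 4·w = 29 − 1·1 = 28, so w* = 7.

w* = 7, z* = 1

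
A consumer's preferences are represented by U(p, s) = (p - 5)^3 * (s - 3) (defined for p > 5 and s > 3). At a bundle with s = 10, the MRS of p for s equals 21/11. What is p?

MU_p = 3·(p−5)^2·(s−3), MU_s = (p−5)^3.
MRS = (3/1)·(s−3)/(p−5).
Substitute s = 10: MRS = 21/(p − 5). Setting this equal to 21/11 gives p − 5 = 21/(21/11) = 11, so p = 16.

p = 16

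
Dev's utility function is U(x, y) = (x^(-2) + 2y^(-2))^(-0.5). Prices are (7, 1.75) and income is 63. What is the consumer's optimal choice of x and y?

For CES with ρ = -2, MRS = (1/2)·(y/x)^3.
Tangency: set MRS = p_x/p_y = 7/1.75 = 4.
So (y/x)^3 = 8; taking the cube root, y/x = 2, i.e. y = 2·x.
Substitute into the budget 7·x + 1.75·y = 63: 10.5·x = 63, so x* = 6 and y* = 2·6 = 12.

x* = 6, y* = 12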